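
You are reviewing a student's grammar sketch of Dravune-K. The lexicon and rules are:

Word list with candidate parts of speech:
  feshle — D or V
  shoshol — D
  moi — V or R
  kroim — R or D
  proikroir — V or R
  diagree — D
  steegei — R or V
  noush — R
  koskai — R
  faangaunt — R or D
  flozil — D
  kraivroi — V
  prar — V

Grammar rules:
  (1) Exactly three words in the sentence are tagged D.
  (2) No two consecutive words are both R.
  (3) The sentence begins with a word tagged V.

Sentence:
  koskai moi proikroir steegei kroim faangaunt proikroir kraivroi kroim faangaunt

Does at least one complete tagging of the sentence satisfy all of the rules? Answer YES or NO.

NO

Candidates per position — 1:koskai {R}; 2:moi {V,R}; 3:proikroir {V,R}; 4:steegei {R,V}; 5:kroim {R,D}; 6:faangaunt {R,D}; 7:proikroir {V,R}; 8:kraivroi {V}; 9:kroim {R,D}; 10:faangaunt {R,D}.
Rule 3 cannot be satisfied by any choice of tags from the lexicon.
So there is no consistent tagging.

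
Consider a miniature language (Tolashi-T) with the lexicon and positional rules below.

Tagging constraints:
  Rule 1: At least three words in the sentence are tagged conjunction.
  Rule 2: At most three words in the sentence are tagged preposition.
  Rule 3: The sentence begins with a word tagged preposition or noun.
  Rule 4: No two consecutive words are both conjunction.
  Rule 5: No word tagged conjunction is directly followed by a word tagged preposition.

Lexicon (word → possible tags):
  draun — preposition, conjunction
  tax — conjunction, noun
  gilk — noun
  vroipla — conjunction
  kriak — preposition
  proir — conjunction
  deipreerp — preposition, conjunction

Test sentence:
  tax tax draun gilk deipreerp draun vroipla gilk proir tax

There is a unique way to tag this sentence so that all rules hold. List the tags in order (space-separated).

Candidates per position — 1:tax {conjunction,noun}; 2:tax {conjunction,noun}; 3:draun {preposition,conjunction}; 4:gilk {noun}; 5:deipreerp {preposition,conjunction}; 6:draun {preposition,conjunction}; 7:vroipla {conjunction}; 8:gilk {noun}; 9:proir {conjunction}; 10:tax {conjunction,noun}.
If word 1 were conjunction, no tagging could satisfy rule 3; so word 1 is noun.
If word 6 were conjunction, no tagging could satisfy rule 4; so word 6 is preposition.
If word 10 were conjunction, no tagging could satisfy rule 4; so word 10 is noun.
If word 5 were conjunction, no tagging could satisfy rule 5; so word 5 is preposition.
The remaining ambiguous positions (2, 3) are resolved jointly — only one combination satisfies every rule.
That leaves exactly one tagging: noun noun conjunction noun preposition preposition conjunction noun conjunction noun.
Verifying each rule — rule 1 ok; rule 2 ok; rule 3 ok; rule 4 ok; rule 5 ok.

noun noun conjunction noun preposition preposition conjunction noun conjunction noun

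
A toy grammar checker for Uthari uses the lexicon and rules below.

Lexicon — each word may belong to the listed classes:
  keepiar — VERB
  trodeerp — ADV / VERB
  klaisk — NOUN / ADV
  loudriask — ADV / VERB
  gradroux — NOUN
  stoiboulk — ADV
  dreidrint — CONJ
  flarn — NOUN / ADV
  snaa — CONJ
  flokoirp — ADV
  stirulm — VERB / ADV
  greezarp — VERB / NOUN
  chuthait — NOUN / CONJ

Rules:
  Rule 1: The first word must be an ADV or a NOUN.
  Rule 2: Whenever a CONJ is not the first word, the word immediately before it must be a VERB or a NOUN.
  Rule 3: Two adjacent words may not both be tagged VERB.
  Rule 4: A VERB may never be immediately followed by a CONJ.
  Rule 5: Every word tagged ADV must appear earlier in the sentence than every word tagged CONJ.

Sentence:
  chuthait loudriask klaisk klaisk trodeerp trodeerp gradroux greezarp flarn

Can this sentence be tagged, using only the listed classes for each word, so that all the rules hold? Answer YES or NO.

Candidates per position — 1:chuthait {NOUN,CONJ}; 2:loudriask {ADV,VERB}; 3:klaisk {NOUN,ADV}; 4:klaisk {NOUN,ADV}; 5:trodeerp {ADV,VERB}; 6:trodeerp {ADV,VERB}; 7:gradroux {NOUN}; 8:greezarp {VERB,NOUN}; 9:flarn {NOUN,ADV}.
One satisfying assignment: NOUN ADV NOUN NOUN ADV ADV NOUN NOUN ADV.
Rule-by-rule: rule 1 ✓; rule 2 ✓; rule 3 ✓; rule 4 ✓; rule 5 ✓.

YES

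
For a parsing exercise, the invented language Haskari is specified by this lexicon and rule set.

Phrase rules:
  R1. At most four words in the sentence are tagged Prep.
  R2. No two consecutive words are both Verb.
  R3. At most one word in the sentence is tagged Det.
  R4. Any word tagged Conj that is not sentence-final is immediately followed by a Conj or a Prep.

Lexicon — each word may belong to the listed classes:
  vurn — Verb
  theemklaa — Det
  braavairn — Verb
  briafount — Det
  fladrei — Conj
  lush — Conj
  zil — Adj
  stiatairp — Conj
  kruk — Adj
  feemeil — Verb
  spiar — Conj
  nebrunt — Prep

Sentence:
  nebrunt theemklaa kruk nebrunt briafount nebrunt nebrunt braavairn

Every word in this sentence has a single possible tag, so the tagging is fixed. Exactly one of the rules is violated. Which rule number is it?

Fixed tagging: Prep Det Adj Prep Det Prep Prep Verb.
Rule check: R1 holds, R2 holds, R3 violated, R4 holds.
Only rule 3 fails.

3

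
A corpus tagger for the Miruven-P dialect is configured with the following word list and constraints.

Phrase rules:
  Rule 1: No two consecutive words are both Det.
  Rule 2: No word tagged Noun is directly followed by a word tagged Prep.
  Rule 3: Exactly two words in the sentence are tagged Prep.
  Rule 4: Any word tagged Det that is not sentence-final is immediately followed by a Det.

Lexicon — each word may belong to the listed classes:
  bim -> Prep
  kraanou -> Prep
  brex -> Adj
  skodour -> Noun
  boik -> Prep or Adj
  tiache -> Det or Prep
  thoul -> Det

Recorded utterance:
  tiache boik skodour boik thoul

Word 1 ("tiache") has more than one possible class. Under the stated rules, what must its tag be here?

Candidates per position — 1:tiache {Det,Prep}; 2:boik {Prep,Adj}; 3:skodour {Noun}; 4:boik {Prep,Adj}; 5:thoul {Det}.
If word 1 were Det, no tagging could satisfy rule 4; so word 1 is Prep.
If word 4 were Prep, no tagging could satisfy rule 2; so word 4 is Adj.
If word 2 were Adj, no tagging could satisfy rule 3; so word 2 is Prep.
The only consistent sequence is: Prep Prep Noun Adj Det.
Checking: rule 1 holds; rule 2 holds; rule 3 holds; rule 4 holds.

Prep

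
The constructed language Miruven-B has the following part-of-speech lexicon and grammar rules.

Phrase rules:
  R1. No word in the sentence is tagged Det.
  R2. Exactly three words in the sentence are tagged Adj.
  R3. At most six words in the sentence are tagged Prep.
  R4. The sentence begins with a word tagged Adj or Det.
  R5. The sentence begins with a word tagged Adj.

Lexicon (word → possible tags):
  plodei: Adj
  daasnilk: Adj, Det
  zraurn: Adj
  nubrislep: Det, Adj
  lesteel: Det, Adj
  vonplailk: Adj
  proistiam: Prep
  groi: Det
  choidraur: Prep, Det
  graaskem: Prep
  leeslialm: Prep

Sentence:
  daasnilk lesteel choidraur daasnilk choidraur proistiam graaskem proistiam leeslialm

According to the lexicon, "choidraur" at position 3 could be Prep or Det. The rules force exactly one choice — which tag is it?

Candidates per position — 1:daasnilk {Adj,Det}; 2:lesteel {Det,Adj}; 3:choidraur {Prep,Det}; 4:daasnilk {Adj,Det}; 5:choidraur {Prep,Det}; 6:proistiam {Prep}; 7:graaskem {Prep}; 8:proistiam {Prep}; 9:leeslialm {Prep}.
If word 1 were Det, no tagging could satisfy rule 1; so word 1 is Adj.
If word 2 were Det, no tagging could satisfy rule 1; so word 2 is Adj.
If word 3 were Det, no tagging could satisfy rule 1; so word 3 is Prep.
If word 4 were Det, no tagging could satisfy rule 1; so word 4 is Adj.
If word 5 were Det, no tagging could satisfy rule 1; so word 5 is Prep.
That leaves exactly one tagging: Adj Adj Prep Adj Prep Prep Prep Prep Prep.
Checking: rule 1 holds; rule 2 holds; rule 3 holds; rule 4 holds; rule 5 holds.

Prep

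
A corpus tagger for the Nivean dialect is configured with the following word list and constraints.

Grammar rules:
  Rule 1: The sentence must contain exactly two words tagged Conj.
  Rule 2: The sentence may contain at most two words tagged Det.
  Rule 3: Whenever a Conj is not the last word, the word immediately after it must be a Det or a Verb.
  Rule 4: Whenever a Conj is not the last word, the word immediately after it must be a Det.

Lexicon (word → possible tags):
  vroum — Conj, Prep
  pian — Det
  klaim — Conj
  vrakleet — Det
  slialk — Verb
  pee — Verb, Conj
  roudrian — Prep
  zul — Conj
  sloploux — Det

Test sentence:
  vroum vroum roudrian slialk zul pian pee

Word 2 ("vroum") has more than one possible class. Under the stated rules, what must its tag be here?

Prep

Candidates per position — 1:vroum {Conj,Prep}; 2:vroum {Conj,Prep}; 3:roudrian {Prep}; 4:slialk {Verb}; 5:zul {Conj}; 6:pian {Det}; 7:pee {Verb,Conj}.
At position 1, choosing Conj makes rule 3 impossible to satisfy; hence Prep.
At position 2, choosing Conj makes rule 3 impossible to satisfy; hence Prep.
At position 7, choosing Verb makes rule 1 impossible to satisfy; hence Conj.
So the tagging must be: Prep Prep Prep Verb Conj Det Conj.
Verifying each rule — rule 1 ok; rule 2 ok; rule 3 ok; rule 4 ok.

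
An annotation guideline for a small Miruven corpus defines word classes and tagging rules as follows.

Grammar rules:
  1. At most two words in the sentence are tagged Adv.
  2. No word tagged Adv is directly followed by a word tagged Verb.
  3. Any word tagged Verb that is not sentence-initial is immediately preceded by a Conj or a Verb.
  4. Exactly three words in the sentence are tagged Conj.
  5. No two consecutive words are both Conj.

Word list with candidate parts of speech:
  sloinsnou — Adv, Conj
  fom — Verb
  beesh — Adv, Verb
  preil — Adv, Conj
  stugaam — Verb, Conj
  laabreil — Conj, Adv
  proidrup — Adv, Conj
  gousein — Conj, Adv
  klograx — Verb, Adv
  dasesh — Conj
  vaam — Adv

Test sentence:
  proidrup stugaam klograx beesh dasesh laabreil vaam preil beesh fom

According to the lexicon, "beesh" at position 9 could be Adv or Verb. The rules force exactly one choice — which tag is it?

Verb

Candidates per position — 1:proidrup {Adv,Conj}; 2:stugaam {Verb,Conj}; 3:klograx {Verb,Adv}; 4:beesh {Adv,Verb}; 5:dasesh {Conj}; 6:laabreil {Conj,Adv}; 7:vaam {Adv}; 8:preil {Adv,Conj}; 9:beesh {Adv,Verb}; 10:fom {Verb}.
If word 6 were Conj, no tagging could satisfy rule 5; so word 6 is Adv.
If word 8 were Adv, no tagging could satisfy rule 1; so word 8 is Conj.
If word 9 were Adv, no tagging could satisfy rule 1; so word 9 is Verb.
If word 1 were Adv, no tagging could satisfy rule 1; so word 1 is Conj.
If word 2 were Conj, no tagging could satisfy rule 4; so word 2 is Verb.
If word 3 were Adv, no tagging could satisfy rule 1; so word 3 is Verb.
If word 4 were Adv, no tagging could satisfy rule 1; so word 4 is Verb.
The unique satisfying tagging is: Conj Verb Verb Verb Conj Adv Adv Conj Verb Verb.
Checking: rule 1 ok; rule 2 ok; rule 3 ok; rule 4 ok; rule 5 ok.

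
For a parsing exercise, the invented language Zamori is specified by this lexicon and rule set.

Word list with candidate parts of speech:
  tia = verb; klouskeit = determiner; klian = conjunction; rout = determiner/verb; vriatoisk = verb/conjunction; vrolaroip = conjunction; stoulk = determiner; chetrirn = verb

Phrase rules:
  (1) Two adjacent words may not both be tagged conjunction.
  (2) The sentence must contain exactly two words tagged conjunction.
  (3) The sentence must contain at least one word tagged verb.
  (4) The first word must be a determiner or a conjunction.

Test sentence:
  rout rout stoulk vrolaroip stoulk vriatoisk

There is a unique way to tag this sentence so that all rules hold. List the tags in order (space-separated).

Candidates per position — 1:rout {determiner,verb}; 2:rout {determiner,verb}; 3:stoulk {determiner}; 4:vrolaroip {conjunction}; 5:stoulk {determiner}; 6:vriatoisk {verb,conjunction}.
Position 1: tagging it verb would leave rule 4 unsatisfiable, so it must be determiner.
Position 6: tagging it verb would leave rule 2 unsatisfiable, so it must be conjunction.
Position 2: tagging it determiner would leave rule 3 unsatisfiable, so it must be verb.
The unique satisfying tagging is: determiner verb determiner conjunction determiner conjunction.
Check: rule 1 satisfied; rule 2 satisfied; rule 3 satisfied; rule 4 satisfied.

determiner verb determiner conjunction determiner conjunction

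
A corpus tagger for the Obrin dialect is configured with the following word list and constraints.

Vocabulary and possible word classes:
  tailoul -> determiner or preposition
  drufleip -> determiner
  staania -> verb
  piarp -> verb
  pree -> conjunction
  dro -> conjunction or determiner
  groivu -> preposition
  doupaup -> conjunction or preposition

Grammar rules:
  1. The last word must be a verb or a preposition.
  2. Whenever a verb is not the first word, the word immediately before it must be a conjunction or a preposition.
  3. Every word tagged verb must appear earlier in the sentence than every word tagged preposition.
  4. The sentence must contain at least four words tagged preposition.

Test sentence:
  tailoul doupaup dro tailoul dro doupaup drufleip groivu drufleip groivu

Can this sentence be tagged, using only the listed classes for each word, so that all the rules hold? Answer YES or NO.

Candidates per position — 1:tailoul {determiner,preposition}; 2:doupaup {conjunction,preposition}; 3:dro {conjunction,determiner}; 4:tailoul {determiner,preposition}; 5:dro {conjunction,determiner}; 6:doupaup {conjunction,preposition}; 7:drufleip {determiner}; 8:groivu {preposition}; 9:drufleip {determiner}; 10:groivu {preposition}.
One satisfying assignment: preposition preposition determiner preposition determiner preposition determiner preposition determiner preposition.
Checking: rule 1 holds; rule 2 holds; rule 3 holds; rule 4 holds.

YES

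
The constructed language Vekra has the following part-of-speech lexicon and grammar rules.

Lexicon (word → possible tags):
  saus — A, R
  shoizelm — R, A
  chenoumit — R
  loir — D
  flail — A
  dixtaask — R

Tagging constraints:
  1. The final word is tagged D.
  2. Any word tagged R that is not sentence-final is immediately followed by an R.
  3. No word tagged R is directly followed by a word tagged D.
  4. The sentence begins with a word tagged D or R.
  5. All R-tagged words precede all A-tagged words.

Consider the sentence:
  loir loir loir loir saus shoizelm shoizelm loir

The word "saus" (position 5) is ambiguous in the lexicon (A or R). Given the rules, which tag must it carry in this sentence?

Candidates per position — 1:loir {D}; 2:loir {D}; 3:loir {D}; 4:loir {D}; 5:saus {A,R}; 6:shoizelm {R,A}; 7:shoizelm {R,A}; 8:loir {D}.
Position 5: R is ruled out by rule 2; that leaves A.
Position 6: R is ruled out by rule 2; that leaves A.
Position 7: R is ruled out by rule 2; that leaves A.
That leaves exactly one tagging: D D D D A A A D.
Rule-by-rule: rule 1 satisfied; rule 2 satisfied; rule 3 satisfied; rule 4 satisfied; rule 5 satisfied.

A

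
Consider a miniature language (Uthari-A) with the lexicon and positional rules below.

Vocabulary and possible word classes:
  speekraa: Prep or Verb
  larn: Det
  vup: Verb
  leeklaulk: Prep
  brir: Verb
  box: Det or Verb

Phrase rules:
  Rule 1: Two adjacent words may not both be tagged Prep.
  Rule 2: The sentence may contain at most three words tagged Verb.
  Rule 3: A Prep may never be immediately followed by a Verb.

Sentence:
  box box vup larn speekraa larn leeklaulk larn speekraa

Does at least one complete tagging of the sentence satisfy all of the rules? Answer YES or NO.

YES

Candidates per position — 1:box {Det,Verb}; 2:box {Det,Verb}; 3:vup {Verb}; 4:larn {Det}; 5:speekraa {Prep,Verb}; 6:larn {Det}; 7:leeklaulk {Prep}; 8:larn {Det}; 9:speekraa {Prep,Verb}.
One satisfying assignment: Det Verb Verb Det Verb Det Prep Det Prep.
Verifying each rule — rule 1 ✓; rule 2 ✓; rule 3 ✓.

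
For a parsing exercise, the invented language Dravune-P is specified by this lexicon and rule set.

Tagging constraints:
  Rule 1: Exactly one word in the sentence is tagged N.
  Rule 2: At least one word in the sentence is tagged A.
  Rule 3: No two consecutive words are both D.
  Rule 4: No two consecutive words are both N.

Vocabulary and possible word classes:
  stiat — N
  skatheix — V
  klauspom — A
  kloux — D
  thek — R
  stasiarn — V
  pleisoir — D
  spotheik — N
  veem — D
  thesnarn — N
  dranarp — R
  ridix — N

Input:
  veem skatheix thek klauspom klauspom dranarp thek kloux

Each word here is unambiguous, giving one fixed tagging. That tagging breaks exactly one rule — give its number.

1

Fixed tagging: D V R A A R R D.
Applying the rules: R1 fails, R2 ok, R3 ok, R4 ok.
Only rule 1 fails.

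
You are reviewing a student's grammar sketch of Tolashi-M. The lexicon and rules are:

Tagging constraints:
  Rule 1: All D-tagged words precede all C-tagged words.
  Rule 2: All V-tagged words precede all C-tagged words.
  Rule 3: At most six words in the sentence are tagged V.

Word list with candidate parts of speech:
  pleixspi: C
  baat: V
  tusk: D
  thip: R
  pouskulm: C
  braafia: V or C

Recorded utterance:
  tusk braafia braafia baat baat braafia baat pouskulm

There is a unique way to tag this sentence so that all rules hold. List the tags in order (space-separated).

D V V V V V V C

Candidates per position — 1:tusk {D}; 2:braafia {V,C}; 3:braafia {V,C}; 4:baat {V}; 5:baat {V}; 6:braafia {V,C}; 7:baat {V}; 8:pouskulm {C}.
At position 2, choosing C makes rule 2 impossible to satisfy; hence V.
At position 3, choosing C makes rule 2 impossible to satisfy; hence V.
At position 6, choosing C makes rule 2 impossible to satisfy; hence V.
The only consistent sequence is: D V V V V V V C.
Verifying each rule — rule 1 ✓; rule 2 ✓; rule 3 ✓.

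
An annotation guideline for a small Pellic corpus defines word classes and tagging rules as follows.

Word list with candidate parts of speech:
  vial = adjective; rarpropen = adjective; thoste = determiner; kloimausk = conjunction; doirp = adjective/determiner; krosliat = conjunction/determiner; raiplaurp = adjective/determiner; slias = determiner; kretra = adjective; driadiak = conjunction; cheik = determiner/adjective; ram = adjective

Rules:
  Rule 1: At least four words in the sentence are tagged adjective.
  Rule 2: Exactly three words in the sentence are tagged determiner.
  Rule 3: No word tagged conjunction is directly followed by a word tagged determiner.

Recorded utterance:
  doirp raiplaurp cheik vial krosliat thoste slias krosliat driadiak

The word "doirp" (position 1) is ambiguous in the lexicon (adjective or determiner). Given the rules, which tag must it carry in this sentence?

Candidates per position — 1:doirp {adjective,determiner}; 2:raiplaurp {adjective,determiner}; 3:cheik {determiner,adjective}; 4:vial {adjective}; 5:krosliat {conjunction,determiner}; 6:thoste {determiner}; 7:slias {determiner}; 8:krosliat {conjunction,determiner}; 9:driadiak {conjunction}.
Position 1: determiner is ruled out by rule 1; that leaves adjective.
Position 2: determiner is ruled out by rule 1; that leaves adjective.
Position 3: determiner is ruled out by rule 1; that leaves adjective.
Position 5: conjunction is ruled out by rule 3; that leaves determiner.
Position 8: determiner is ruled out by rule 2; that leaves conjunction.
The only consistent sequence is: adjective adjective adjective adjective determiner determiner determiner conjunction conjunction.
Check: rule 1 ✓; rule 2 ✓; rule 3 ✓.

adjective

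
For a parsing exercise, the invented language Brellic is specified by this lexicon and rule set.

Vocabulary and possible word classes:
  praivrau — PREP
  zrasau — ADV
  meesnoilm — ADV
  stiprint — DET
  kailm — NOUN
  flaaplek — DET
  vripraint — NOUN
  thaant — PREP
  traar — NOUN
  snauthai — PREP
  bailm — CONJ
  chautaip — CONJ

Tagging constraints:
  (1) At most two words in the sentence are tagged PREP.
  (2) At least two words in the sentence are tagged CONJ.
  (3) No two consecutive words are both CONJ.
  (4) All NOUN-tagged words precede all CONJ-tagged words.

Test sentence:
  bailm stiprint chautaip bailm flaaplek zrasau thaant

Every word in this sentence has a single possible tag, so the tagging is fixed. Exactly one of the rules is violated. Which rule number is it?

Fixed tagging: CONJ DET CONJ CONJ DET ADV PREP.
Checking each rule: R1 ✓, R2 ✓, R3 ✗, R4 ✓.
Only rule 3 fails.

3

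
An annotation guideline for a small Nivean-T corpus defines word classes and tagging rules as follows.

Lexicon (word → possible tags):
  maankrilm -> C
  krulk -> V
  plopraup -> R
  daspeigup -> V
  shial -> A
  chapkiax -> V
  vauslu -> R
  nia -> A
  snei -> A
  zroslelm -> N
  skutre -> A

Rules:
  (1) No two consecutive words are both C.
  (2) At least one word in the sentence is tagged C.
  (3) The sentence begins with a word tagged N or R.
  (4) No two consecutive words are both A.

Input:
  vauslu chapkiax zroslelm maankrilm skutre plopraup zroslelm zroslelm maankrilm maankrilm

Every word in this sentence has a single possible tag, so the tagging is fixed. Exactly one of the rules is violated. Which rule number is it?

1

Fixed tagging: R V N C A R N N C C.
Rule check: R1 violated, R2 holds, R3 holds, R4 holds.
Only rule 1 fails.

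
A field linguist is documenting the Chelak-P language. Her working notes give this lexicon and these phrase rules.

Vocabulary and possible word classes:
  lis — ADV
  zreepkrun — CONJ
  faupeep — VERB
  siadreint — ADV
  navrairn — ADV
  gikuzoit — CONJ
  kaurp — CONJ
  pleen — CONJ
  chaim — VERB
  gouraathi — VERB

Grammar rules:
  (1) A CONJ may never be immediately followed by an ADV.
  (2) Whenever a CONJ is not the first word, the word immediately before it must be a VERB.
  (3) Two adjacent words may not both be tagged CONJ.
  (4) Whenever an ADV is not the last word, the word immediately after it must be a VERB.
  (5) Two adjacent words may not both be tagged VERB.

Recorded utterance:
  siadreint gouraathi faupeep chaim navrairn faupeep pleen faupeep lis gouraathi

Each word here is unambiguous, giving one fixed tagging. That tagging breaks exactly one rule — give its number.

5

Fixed tagging: ADV VERB VERB VERB ADV VERB CONJ VERB ADV VERB.
Applying the rules: R1 ok, R2 ok, R3 ok, R4 ok, R5 fails.
Only rule 5 fails.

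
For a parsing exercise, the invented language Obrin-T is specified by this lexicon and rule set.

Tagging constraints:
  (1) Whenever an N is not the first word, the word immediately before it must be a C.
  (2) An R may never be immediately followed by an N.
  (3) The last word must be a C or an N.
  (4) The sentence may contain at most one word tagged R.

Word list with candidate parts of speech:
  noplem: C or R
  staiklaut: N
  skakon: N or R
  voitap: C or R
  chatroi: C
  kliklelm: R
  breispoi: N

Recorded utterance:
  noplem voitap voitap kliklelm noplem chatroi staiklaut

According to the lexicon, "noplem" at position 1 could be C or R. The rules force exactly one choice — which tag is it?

C

Candidates per position — 1:noplem {C,R}; 2:voitap {C,R}; 3:voitap {C,R}; 4:kliklelm {R}; 5:noplem {C,R}; 6:chatroi {C}; 7:staiklaut {N}.
At position 1, choosing R makes rule 4 impossible to satisfy; hence C.
At position 2, choosing R makes rule 4 impossible to satisfy; hence C.
At position 3, choosing R makes rule 4 impossible to satisfy; hence C.
At position 5, choosing R makes rule 4 impossible to satisfy; hence C.
So the tagging must be: C C C R C C N.
Verifying each rule — rule 1 satisfied; rule 2 satisfied; rule 3 satisfied; rule 4 satisfied.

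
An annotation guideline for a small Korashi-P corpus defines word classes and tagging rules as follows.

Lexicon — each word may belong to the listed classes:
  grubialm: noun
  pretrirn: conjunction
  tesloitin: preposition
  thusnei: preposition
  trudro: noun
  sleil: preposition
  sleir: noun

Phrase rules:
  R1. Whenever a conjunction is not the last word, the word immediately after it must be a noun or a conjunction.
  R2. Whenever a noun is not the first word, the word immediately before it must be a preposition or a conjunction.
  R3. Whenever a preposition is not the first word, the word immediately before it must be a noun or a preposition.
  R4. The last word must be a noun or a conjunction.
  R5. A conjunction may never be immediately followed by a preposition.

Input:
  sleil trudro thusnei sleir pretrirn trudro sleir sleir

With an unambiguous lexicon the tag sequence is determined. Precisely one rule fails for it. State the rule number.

Fixed tagging: preposition noun preposition noun conjunction noun noun noun.
Checking each rule: R1 ok, R2 fails, R3 ok, R4 ok, R5 ok.
Only rule 2 fails.

2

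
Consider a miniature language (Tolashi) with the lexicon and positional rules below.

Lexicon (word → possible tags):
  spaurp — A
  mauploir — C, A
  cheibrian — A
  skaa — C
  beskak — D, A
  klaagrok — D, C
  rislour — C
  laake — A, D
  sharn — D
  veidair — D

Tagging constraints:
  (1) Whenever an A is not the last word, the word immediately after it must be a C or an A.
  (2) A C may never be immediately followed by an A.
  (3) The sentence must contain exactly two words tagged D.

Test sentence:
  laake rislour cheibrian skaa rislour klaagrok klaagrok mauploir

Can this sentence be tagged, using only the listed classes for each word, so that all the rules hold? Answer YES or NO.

Candidates per position — 1:laake {A,D}; 2:rislour {C}; 3:cheibrian {A}; 4:skaa {C}; 5:rislour {C}; 6:klaagrok {D,C}; 7:klaagrok {D,C}; 8:mauploir {C,A}.
Rule 2 cannot be satisfied by any choice of tags from the lexicon.
So there is no consistent tagging.

NO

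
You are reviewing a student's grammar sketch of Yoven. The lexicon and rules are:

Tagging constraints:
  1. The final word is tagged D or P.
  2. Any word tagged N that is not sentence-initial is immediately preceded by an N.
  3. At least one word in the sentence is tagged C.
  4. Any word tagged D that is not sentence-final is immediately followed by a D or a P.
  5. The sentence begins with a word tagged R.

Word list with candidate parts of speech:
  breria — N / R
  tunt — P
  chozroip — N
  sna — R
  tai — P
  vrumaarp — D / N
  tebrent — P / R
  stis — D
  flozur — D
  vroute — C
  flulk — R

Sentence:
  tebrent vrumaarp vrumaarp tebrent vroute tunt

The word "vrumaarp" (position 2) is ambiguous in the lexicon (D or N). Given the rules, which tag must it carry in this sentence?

D

Candidates per position — 1:tebrent {P,R}; 2:vrumaarp {D,N}; 3:vrumaarp {D,N}; 4:tebrent {P,R}; 5:vroute {C}; 6:tunt {P}.
Word 1 cannot be P — rule 5 would then fail for every completion. It is R.
Word 2 cannot be N — rule 2 would then fail for every completion. It is D.
Word 3 cannot be N — rule 2 would then fail for every completion. It is D.
Word 4 cannot be R — rule 4 would then fail for every completion. It is P.
That leaves exactly one tagging: R D D P C P.
Checking: rule 1 satisfied; rule 2 satisfied; rule 3 satisfied; rule 4 satisfied; rule 5 satisfied.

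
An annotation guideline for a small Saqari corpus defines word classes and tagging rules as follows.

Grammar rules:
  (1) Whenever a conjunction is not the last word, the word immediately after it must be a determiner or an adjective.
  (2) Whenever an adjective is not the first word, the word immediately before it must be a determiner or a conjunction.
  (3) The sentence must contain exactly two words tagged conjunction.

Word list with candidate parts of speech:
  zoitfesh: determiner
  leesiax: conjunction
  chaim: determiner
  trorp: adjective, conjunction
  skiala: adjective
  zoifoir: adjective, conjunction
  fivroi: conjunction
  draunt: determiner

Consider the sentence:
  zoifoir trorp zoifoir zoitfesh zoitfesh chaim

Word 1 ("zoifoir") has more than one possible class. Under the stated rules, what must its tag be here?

Candidates per position — 1:zoifoir {adjective,conjunction}; 2:trorp {adjective,conjunction}; 3:zoifoir {adjective,conjunction}; 4:zoitfesh {determiner}; 5:zoitfesh {determiner}; 6:chaim {determiner}.
Position 1: the remaining choice is settled jointly with positions 2, 3 — only conjunction at position 1 is part of a tagging that satisfies every rule.
The only consistent sequence is: conjunction adjective conjunction determiner determiner determiner.
Rule-by-rule: rule 1 satisfied; rule 2 satisfied; rule 3 satisfied.

conjunction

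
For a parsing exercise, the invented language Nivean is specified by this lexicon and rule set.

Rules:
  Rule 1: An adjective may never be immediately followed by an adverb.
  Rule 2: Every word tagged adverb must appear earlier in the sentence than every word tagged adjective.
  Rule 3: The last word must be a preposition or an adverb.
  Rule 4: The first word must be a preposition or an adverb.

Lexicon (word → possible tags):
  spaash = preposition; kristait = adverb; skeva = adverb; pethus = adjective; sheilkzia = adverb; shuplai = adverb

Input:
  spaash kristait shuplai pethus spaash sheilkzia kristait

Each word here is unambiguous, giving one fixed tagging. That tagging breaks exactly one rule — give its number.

Fixed tagging: preposition adverb adverb adjective preposition adverb adverb.
Applying the rules: R1 pass, R2 fail, R3 pass, R4 pass.
Only rule 2 fails.

2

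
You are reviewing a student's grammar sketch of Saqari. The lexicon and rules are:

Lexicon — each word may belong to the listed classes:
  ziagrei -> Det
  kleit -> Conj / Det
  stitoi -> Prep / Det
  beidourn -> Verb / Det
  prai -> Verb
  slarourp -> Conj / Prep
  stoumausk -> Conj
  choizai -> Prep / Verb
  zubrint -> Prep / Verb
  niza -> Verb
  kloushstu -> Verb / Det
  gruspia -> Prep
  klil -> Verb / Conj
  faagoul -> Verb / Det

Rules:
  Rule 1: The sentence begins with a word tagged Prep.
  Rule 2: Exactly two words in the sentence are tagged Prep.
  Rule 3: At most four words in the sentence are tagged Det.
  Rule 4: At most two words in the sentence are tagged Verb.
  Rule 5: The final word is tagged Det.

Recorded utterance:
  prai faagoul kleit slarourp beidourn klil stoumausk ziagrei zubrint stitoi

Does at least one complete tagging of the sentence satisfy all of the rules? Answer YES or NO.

Candidates per position — 1:prai {Verb}; 2:faagoul {Verb,Det}; 3:kleit {Conj,Det}; 4:slarourp {Conj,Prep}; 5:beidourn {Verb,Det}; 6:klil {Verb,Conj}; 7:stoumausk {Conj}; 8:ziagrei {Det}; 9:zubrint {Prep,Verb}; 10:stitoi {Prep,Det}.
Rule 1 cannot be satisfied by any choice of tags from the lexicon.
So there is no consistent tagging.

NO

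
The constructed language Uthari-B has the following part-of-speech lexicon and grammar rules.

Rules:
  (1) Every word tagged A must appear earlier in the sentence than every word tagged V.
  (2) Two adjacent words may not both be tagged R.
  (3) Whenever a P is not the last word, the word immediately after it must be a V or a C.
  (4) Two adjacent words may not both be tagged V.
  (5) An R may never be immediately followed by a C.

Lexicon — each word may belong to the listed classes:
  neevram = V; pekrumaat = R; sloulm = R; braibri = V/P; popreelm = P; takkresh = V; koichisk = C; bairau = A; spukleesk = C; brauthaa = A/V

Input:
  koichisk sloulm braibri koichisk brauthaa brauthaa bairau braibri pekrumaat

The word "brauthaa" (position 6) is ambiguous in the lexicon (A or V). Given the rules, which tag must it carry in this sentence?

Candidates per position — 1:koichisk {C}; 2:sloulm {R}; 3:braibri {V,P}; 4:koichisk {C}; 5:brauthaa {A,V}; 6:brauthaa {A,V}; 7:bairau {A}; 8:braibri {V,P}; 9:pekrumaat {R}.
Position 3: V is ruled out by rule 1; that leaves P.
Position 5: V is ruled out by rule 1; that leaves A.
Position 6: V is ruled out by rule 1; that leaves A.
Position 8: P is ruled out by rule 3; that leaves V.
That leaves exactly one tagging: C R P C A A A V R.
Check: rule 1 satisfied; rule 2 satisfied; rule 3 satisfied; rule 4 satisfied; rule 5 satisfied.

A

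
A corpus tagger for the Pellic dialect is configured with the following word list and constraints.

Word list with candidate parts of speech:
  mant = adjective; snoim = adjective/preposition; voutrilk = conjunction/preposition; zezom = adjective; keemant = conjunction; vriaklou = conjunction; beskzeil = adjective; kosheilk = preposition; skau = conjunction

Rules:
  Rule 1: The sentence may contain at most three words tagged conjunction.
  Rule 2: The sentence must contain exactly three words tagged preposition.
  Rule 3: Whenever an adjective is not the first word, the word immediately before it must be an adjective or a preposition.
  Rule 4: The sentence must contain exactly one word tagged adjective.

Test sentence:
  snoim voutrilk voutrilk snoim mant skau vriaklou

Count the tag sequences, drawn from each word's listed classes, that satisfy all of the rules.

Candidates per position — 1:snoim {adjective,preposition}; 2:voutrilk {conjunction,preposition}; 3:voutrilk {conjunction,preposition}; 4:snoim {adjective,preposition}; 5:mant {adjective}; 6:skau {conjunction}; 7:vriaklou {conjunction}.
There are 16 candidate sequences in total.
The sequences that satisfy every rule: preposition conjunction preposition preposition adjective conjunction conjunction; preposition preposition conjunction preposition adjective conjunction conjunction.
Count = 2.

2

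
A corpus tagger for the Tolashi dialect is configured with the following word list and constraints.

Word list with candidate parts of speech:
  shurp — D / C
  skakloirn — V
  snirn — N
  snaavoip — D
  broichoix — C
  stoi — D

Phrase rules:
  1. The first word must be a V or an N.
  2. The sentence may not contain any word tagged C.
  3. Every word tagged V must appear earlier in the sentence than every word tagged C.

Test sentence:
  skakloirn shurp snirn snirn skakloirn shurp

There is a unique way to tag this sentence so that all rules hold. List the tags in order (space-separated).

Candidates per position — 1:skakloirn {V}; 2:shurp {D,C}; 3:snirn {N}; 4:snirn {N}; 5:skakloirn {V}; 6:shurp {D,C}.
At position 2, choosing C makes rule 2 impossible to satisfy; hence D.
At position 6, choosing C makes rule 2 impossible to satisfy; hence D.
The only consistent sequence is: V D N N V D.
Checking: rule 1 ✓; rule 2 ✓; rule 3 ✓.

V D N N V D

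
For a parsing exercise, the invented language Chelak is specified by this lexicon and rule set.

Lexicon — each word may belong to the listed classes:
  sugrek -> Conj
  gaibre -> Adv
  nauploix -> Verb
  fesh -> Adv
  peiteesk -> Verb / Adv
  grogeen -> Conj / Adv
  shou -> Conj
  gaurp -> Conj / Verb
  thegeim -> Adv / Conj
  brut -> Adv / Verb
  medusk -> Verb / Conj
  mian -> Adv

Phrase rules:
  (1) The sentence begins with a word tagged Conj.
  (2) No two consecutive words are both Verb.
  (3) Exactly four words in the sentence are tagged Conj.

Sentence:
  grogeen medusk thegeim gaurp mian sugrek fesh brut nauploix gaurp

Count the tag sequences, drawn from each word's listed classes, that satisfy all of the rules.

3

Candidates per position — 1:grogeen {Conj,Adv}; 2:medusk {Verb,Conj}; 3:thegeim {Adv,Conj}; 4:gaurp {Conj,Verb}; 5:mian {Adv}; 6:sugrek {Conj}; 7:fesh {Adv}; 8:brut {Adv,Verb}; 9:nauploix {Verb}; 10:gaurp {Conj,Verb}.
There are 64 candidate sequences in total.
The sequences that satisfy every rule: Conj Verb Adv Conj Adv Conj Adv Adv Verb Conj; Conj Verb Conj Verb Adv Conj Adv Adv Verb Conj; Conj Conj Adv Verb Adv Conj Adv Adv Verb Conj.
Count = 3.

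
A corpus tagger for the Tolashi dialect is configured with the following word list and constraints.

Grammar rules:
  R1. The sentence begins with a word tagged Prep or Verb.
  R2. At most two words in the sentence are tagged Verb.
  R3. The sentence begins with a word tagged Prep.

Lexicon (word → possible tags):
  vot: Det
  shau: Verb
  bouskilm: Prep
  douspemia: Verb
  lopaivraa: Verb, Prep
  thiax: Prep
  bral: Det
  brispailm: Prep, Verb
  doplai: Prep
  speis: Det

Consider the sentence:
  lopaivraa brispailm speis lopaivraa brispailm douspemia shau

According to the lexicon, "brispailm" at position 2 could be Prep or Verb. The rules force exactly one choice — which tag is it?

Prep

Candidates per position — 1:lopaivraa {Verb,Prep}; 2:brispailm {Prep,Verb}; 3:speis {Det}; 4:lopaivraa {Verb,Prep}; 5:brispailm {Prep,Verb}; 6:douspemia {Verb}; 7:shau {Verb}.
Position 1: tagging it Verb would leave rule 2 unsatisfiable, so it must be Prep.
Position 2: tagging it Verb would leave rule 2 unsatisfiable, so it must be Prep.
Position 4: tagging it Verb would leave rule 2 unsatisfiable, so it must be Prep.
Position 5: tagging it Verb would leave rule 2 unsatisfiable, so it must be Prep.
The unique satisfying tagging is: Prep Prep Det Prep Prep Verb Verb.
Check: rule 1 holds; rule 2 holds; rule 3 holds.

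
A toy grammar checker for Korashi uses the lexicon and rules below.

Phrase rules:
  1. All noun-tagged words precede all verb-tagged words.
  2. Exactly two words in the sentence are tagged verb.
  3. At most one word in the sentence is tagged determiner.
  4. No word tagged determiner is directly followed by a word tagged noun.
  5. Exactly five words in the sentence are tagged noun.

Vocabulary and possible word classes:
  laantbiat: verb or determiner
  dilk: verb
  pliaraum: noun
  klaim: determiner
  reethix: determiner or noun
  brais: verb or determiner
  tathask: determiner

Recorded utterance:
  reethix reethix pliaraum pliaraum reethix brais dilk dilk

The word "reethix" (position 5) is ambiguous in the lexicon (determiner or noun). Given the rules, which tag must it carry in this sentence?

noun

Candidates per position — 1:reethix {determiner,noun}; 2:reethix {determiner,noun}; 3:pliaraum {noun}; 4:pliaraum {noun}; 5:reethix {determiner,noun}; 6:brais {verb,determiner}; 7:dilk {verb}; 8:dilk {verb}.
At position 1, choosing determiner makes rule 4 impossible to satisfy; hence noun.
At position 2, choosing determiner makes rule 4 impossible to satisfy; hence noun.
At position 5, choosing determiner makes rule 5 impossible to satisfy; hence noun.
At position 6, choosing verb makes rule 2 impossible to satisfy; hence determiner.
That leaves exactly one tagging: noun noun noun noun noun determiner verb verb.
Check: rule 1 ✓; rule 2 ✓; rule 3 ✓; rule 4 ✓; rule 5 ✓.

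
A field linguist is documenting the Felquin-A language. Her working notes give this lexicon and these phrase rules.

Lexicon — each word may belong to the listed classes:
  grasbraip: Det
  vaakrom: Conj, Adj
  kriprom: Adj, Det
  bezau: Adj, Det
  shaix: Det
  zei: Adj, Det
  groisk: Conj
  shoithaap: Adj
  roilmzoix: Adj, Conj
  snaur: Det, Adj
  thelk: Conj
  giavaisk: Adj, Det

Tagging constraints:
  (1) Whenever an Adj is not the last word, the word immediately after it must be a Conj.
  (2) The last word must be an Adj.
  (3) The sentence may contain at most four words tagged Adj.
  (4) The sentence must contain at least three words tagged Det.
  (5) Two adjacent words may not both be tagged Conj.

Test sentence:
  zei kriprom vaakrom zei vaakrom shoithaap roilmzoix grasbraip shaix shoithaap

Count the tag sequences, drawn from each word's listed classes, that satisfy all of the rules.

4

Candidates per position — 1:zei {Adj,Det}; 2:kriprom {Adj,Det}; 3:vaakrom {Conj,Adj}; 4:zei {Adj,Det}; 5:vaakrom {Conj,Adj}; 6:shoithaap {Adj}; 7:roilmzoix {Adj,Conj}; 8:grasbraip {Det}; 9:shaix {Det}; 10:shoithaap {Adj}.
There are 64 candidate sequences in total.
The sequences that satisfy every rule: Det Adj Conj Adj Conj Adj Conj Det Det Adj; Det Adj Conj Det Conj Adj Conj Det Det Adj; Det Det Conj Adj Conj Adj Conj Det Det Adj; Det Det Conj Det Conj Adj Conj Det Det Adj.
Count = 4.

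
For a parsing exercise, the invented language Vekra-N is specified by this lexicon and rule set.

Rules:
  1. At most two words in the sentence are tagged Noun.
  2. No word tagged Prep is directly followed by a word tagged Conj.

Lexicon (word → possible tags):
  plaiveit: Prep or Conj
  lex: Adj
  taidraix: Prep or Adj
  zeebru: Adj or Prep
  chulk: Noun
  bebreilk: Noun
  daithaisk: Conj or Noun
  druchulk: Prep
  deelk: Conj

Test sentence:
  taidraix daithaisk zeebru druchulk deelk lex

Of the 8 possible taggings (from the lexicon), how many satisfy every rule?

Candidates per position — 1:taidraix {Prep,Adj}; 2:daithaisk {Conj,Noun}; 3:zeebru {Adj,Prep}; 4:druchulk {Prep}; 5:deelk {Conj}; 6:lex {Adj}.
There are 8 candidate sequences in total.
Rule 2 cannot be satisfied by any choice of tags from the lexicon.
So there is no consistent tagging.
Count = 0.

0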